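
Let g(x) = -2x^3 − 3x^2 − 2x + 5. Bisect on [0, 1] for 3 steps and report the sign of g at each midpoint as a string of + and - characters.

g(0.5) = 3 > 0, so the root lies in [0.5, 1]
g(0.75) = 0.96875 > 0, so the root lies in [0.75, 1]
g(0.875) = -0.386719 < 0, so the root lies in [0.75, 0.875]

++-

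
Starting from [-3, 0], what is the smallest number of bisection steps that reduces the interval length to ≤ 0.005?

Width after n steps is 3/2^n. Need 2^n ≥ 3/0.005 = 600.
2^9 = 512 < 600 ≤ 2^10 = 1024, so n = 10.

10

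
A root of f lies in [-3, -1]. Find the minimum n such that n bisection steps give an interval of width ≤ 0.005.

Width after n steps is 2/2^n. Need 2^n ≥ 2/0.005 = 400.
2^8 = 256 < 400 ≤ 2^9 = 512, so n = 9.

9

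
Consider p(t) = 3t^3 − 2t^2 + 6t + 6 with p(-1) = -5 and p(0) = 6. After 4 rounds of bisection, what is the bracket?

[-0.6875, -0.625]

t = -0.5 gives p = 2.125, positive; keep [-1, -0.5]
t = -0.75 gives p = -0.890625, negative; keep [-0.75, -0.5]
t = -0.625 gives p = 0.736328, positive; keep [-0.75, -0.625]
t = -0.6875 gives p = -0.0452, negative; keep [-0.6875, -0.625]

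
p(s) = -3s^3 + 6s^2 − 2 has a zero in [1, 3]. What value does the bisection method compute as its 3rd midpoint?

p(2) = -2 < 0, so the root lies in [1, 2]
p(1.5) = 1.375 > 0, so the root lies in [1.5, 2]
p(1.75) = 0.296875 > 0, so the root lies in [1.75, 2]

1.75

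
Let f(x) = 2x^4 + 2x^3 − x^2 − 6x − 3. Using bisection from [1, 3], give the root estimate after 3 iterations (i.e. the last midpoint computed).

1.25

x = 2 gives f = 29, positive; keep [1, 2]
x = 1.5 gives f = 2.625, positive; keep [1, 1.5]
x = 1.25 gives f = -3.273438, negative; keep [1.25, 1.5]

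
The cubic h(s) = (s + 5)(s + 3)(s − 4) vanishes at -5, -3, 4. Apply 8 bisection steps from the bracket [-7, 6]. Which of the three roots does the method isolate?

4

h(-0.5) = -50.625 < 0, so the root lies in [-0.5, 6]
h(2.75) = -55.703125 < 0, so the root lies in [2.75, 6]
h(4.375) = 25.927734 > 0, so the root lies in [2.75, 4.375]
h(3.5625) = -24.5837 < 0, so the root lies in [3.5625, 4.375]
h(3.96875) = -1.9532 < 0, so the root lies in [3.96875, 4.375]
h(4.171875) = 11.3059 > 0, so the root lies in [3.96875, 4.171875]
h(4.0703125) = 4.5091 > 0, so the root lies in [3.96875, 4.0703125]
h(4.01953125) = 1.2366 > 0, so the root lies in [3.96875, 4.01953125]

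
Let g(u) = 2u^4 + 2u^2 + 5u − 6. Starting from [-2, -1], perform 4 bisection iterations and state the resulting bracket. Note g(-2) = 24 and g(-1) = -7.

midpoint -1.5: g = 1.125 > 0 → [-1.5, -1]
midpoint -1.25: g = -4.242188 < 0 → [-1.5, -1.25]
midpoint -1.375: g = -1.944824 < 0 → [-1.5, -1.375]
midpoint -1.4375: g = -0.5146 < 0 → [-1.5, -1.4375]

[-1.5, -1.4375]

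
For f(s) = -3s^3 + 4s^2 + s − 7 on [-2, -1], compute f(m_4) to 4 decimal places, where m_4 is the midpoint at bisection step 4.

0.0515

f(-1.5) = 10.625 > 0, so the root lies in [-1.5, -1]
f(-1.25) = 3.859375 > 0, so the root lies in [-1.25, -1]
f(-1.125) = 1.208984 > 0, so the root lies in [-1.125, -1]
f(-1.0625) = 0.0515 > 0, so the root lies in [-1.0625, -1]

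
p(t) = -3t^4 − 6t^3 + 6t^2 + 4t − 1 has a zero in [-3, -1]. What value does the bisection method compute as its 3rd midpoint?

midpoint -2: p = 15 > 0 → [-3, -2]
midpoint -2.5: p = 3.0625 > 0 → [-3, -2.5]
midpoint -2.75: p = -13.417969 < 0 → [-2.75, -2.5]

-2.75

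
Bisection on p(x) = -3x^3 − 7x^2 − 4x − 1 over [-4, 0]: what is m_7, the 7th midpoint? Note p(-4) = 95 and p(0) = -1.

-1.65625

m = -2, p(m) = 3 (+); new bracket [-2, 0]
m = -1, p(m) = -1 (−); new bracket [-2, -1]
m = -1.5, p(m) = -0.625 (−); new bracket [-2, -1.5]
m = -1.75, p(m) = 0.6406 (+); new bracket [-1.75, -1.5]
m = -1.625, p(m) = -0.1113 (−); new bracket [-1.75, -1.625]
m = -1.6875, p(m) = 0.2327 (+); new bracket [-1.6875, -1.625]
m = -1.65625, p(m) = 0.0529 (+); new bracket [-1.65625, -1.625]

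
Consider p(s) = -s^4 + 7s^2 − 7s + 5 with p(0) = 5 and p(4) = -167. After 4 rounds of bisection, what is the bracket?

[2, 2.25]

p(2) = 3 > 0, so the root lies in [2, 4]
p(3) = -34 < 0, so the root lies in [2, 3]
p(2.5) = -7.8125 < 0, so the root lies in [2, 2.5]
p(2.25) = -0.9414 < 0, so the root lies in [2, 2.25]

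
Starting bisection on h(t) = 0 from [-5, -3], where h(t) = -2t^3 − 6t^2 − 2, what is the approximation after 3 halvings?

-3.25

h(-4) = 30 > 0, so the root lies in [-4, -3]
h(-3.5) = 10.25 > 0, so the root lies in [-3.5, -3]
h(-3.25) = 3.28125 > 0, so the root lies in [-3.25, -3]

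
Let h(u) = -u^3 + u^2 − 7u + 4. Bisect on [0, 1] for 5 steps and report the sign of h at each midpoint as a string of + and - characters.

u = 0.5 gives h = 0.625, positive; keep [0.5, 1]
u = 0.75 gives h = -1.109375, negative; keep [0.5, 0.75]
u = 0.625 gives h = -0.228516, negative; keep [0.5, 0.625]
u = 0.5625 gives h = 0.2009, positive; keep [0.5625, 0.625]
u = 0.59375 gives h = -0.013, negative; keep [0.5625, 0.59375]

+--+-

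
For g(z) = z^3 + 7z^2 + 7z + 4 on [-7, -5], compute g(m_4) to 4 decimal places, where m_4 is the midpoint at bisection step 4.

1.7051

m = -6, g(m) = -2 (−); new bracket [-6, -5]
m = -5.5, g(m) = 10.875 (+); new bracket [-6, -5.5]
m = -5.75, g(m) = 5.078125 (+); new bracket [-6, -5.75]
m = -5.875, g(m) = 1.7051 (+); new bracket [-6, -5.875]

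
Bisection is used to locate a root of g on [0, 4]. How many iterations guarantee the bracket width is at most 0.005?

Width after n steps is 4/2^n. Need 2^n ≥ 4/0.005 = 800.
2^9 = 512 < 800 ≤ 2^10 = 1024, so n = 10.

10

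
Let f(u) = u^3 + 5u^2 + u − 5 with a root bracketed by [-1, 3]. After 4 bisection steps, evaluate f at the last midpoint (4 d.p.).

u = 1 gives f = 2, positive; keep [-1, 1]
u = 0 gives f = -5, negative; keep [0, 1]
u = 0.5 gives f = -3.125, negative; keep [0.5, 1]
u = 0.75 gives f = -1.0156, negative; keep [0.75, 1]

-1.0156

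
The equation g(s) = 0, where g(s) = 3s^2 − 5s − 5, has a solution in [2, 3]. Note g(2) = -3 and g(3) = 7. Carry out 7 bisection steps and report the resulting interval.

g(2.5) = 1.25 > 0, so the root lies in [2, 2.5]
g(2.25) = -1.0625 < 0, so the root lies in [2.25, 2.5]
g(2.375) = 0.046875 > 0, so the root lies in [2.25, 2.375]
g(2.3125) = -0.5195 < 0, so the root lies in [2.3125, 2.375]
g(2.34375) = -0.2393 < 0, so the root lies in [2.34375, 2.375]
g(2.359375) = -0.0969 < 0, so the root lies in [2.359375, 2.375]
g(2.3671875) = -0.0252 < 0, so the root lies in [2.3671875, 2.375]

[2.3671875, 2.375]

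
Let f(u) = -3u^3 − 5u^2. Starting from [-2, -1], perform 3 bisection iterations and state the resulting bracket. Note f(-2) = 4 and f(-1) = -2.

m = -1.5, f(m) = -1.125 (−); new bracket [-2, -1.5]
m = -1.75, f(m) = 0.765625 (+); new bracket [-1.75, -1.5]
m = -1.625, f(m) = -0.330078 (−); new bracket [-1.75, -1.625]

[-1.75, -1.625]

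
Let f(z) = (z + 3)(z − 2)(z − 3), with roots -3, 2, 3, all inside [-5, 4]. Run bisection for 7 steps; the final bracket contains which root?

-3

f(-0.5) = 21.875 > 0, so the root lies in [-5, -0.5]
f(-2.75) = 6.828125 > 0, so the root lies in [-5, -2.75]
f(-3.875) = -35.341797 < 0, so the root lies in [-3.875, -2.75]
f(-3.3125) = -10.4797 < 0, so the root lies in [-3.3125, -2.75]
f(-3.03125) = -0.9483 < 0, so the root lies in [-3.03125, -2.75]
f(-2.890625) = 3.151 > 0, so the root lies in [-3.03125, -2.890625]
f(-2.9609375) = 1.1551 > 0, so the root lies in [-3.03125, -2.9609375]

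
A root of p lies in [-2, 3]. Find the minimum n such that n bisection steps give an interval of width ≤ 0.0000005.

24

Width after n steps is 5/2^n. Need 2^n ≥ 5/0.0000005 = 10000000.
2^23 = 8388608 < 10000000 ≤ 2^24 = 16777216, so n = 24.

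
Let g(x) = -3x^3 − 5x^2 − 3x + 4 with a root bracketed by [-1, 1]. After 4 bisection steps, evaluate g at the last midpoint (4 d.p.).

midpoint 0: g = 4 > 0 → [0, 1]
midpoint 0.5: g = 0.875 > 0 → [0.5, 1]
midpoint 0.75: g = -2.328125 < 0 → [0.5, 0.75]
midpoint 0.625: g = -0.5605 < 0 → [0.5, 0.625]

-0.5605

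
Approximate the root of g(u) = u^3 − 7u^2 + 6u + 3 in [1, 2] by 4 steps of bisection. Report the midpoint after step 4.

1.4375

midpoint 1.5: g = -0.375 < 0 → [1, 1.5]
midpoint 1.25: g = 1.515625 > 0 → [1.25, 1.5]
midpoint 1.375: g = 0.615234 > 0 → [1.375, 1.5]
midpoint 1.4375: g = 0.1306 > 0 → [1.4375, 1.5]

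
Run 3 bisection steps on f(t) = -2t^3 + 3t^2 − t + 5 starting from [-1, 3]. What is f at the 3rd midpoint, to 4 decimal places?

3.5000

f(1) = 5 > 0, so the root lies in [1, 3]
f(2) = -1 < 0, so the root lies in [1, 2]
f(1.5) = 3.5 > 0, so the root lies in [1.5, 2]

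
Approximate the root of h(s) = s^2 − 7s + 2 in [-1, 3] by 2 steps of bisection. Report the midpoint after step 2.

m = 1, h(m) = -4 (−); new bracket [-1, 1]
m = 0, h(m) = 2 (+); new bracket [0, 1]

0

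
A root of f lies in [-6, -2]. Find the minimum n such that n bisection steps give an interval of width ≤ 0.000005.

20

Width after n steps is 4/2^n. Need 2^n ≥ 4/0.000005 = 800000.
2^19 = 524288 < 800000 ≤ 2^20 = 1048576, so n = 20.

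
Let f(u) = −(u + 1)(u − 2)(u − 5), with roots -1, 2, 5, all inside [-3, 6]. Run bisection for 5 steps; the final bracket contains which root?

f(1.5) = -4.375 < 0, so the root lies in [-3, 1.5]
f(-0.75) = -3.953125 < 0, so the root lies in [-3, -0.75]
f(-1.875) = 23.310547 > 0, so the root lies in [-1.875, -0.75]
f(-1.3125) = 6.5344 > 0, so the root lies in [-1.3125, -0.75]
f(-1.03125) = 0.5713 > 0, so the root lies in [-1.03125, -0.75]

-1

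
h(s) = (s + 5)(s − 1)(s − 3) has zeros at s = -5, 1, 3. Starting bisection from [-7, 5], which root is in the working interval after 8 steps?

-5

h(-1) = 32 > 0, so the root lies in [-7, -1]
h(-4) = 35 > 0, so the root lies in [-7, -4]
h(-5.5) = -27.625 < 0, so the root lies in [-5.5, -4]
h(-4.75) = 11.1406 > 0, so the root lies in [-5.5, -4.75]
h(-5.125) = -6.2207 < 0, so the root lies in [-5.125, -4.75]
h(-4.9375) = 2.9456 > 0, so the root lies in [-5.125, -4.9375]
h(-5.03125) = -1.5137 < 0, so the root lies in [-5.03125, -4.9375]
h(-4.984375) = 0.7466 > 0, so the root lies in [-5.03125, -4.984375]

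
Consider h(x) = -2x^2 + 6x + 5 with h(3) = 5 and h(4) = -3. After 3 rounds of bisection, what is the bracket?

[3.625, 3.75]

midpoint 3.5: h = 1.5 > 0 → [3.5, 4]
midpoint 3.75: h = -0.625 < 0 → [3.5, 3.75]
midpoint 3.625: h = 0.46875 > 0 → [3.625, 3.75]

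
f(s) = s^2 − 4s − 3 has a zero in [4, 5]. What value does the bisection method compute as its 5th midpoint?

f(4.5) = -0.75 < 0, so the root lies in [4.5, 5]
f(4.75) = 0.5625 > 0, so the root lies in [4.5, 4.75]
f(4.625) = -0.109375 < 0, so the root lies in [4.625, 4.75]
f(4.6875) = 0.2227 > 0, so the root lies in [4.625, 4.6875]
f(4.65625) = 0.0557 > 0, so the root lies in [4.625, 4.65625]

4.65625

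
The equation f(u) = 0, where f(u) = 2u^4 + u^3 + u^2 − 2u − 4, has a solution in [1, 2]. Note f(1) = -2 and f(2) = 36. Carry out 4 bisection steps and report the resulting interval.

[1.125, 1.1875]

m = 1.5, f(m) = 8.75 (+); new bracket [1, 1.5]
m = 1.25, f(m) = 1.898438 (+); new bracket [1, 1.25]
m = 1.125, f(m) = -0.356934 (−); new bracket [1.125, 1.25]
m = 1.1875, f(m) = 0.6868 (+); new bracket [1.125, 1.1875]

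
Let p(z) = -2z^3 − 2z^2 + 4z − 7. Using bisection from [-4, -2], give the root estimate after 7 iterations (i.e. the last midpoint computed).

z = -3 gives p = 17, positive; keep [-3, -2]
z = -2.5 gives p = 1.75, positive; keep [-2.5, -2]
z = -2.25 gives p = -3.34375, negative; keep [-2.5, -2.25]
z = -2.375 gives p = -0.9883, negative; keep [-2.5, -2.375]
z = -2.4375 gives p = 0.3315, positive; keep [-2.4375, -2.375]
z = -2.40625 gives p = -0.3405, negative; keep [-2.4375, -2.40625]
z = -2.421875 gives p = -0.0075, negative; keep [-2.4375, -2.421875]

-2.421875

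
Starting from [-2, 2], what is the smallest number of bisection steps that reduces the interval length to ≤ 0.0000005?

Width after n steps is 4/2^n. Need 2^n ≥ 4/0.0000005 = 8000000.
2^22 = 4194304 < 8000000 ≤ 2^23 = 8388608, so n = 23.

23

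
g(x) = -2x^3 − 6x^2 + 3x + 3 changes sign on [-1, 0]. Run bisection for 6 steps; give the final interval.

midpoint -0.5: g = 0.25 > 0 → [-1, -0.5]
midpoint -0.75: g = -1.78125 < 0 → [-0.75, -0.5]
midpoint -0.625: g = -0.730469 < 0 → [-0.625, -0.5]
midpoint -0.5625: g = -0.23 < 0 → [-0.5625, -0.5]
midpoint -0.53125: g = 0.0128 > 0 → [-0.5625, -0.53125]
midpoint -0.546875: g = -0.1079 < 0 → [-0.546875, -0.53125]

[-0.546875, -0.53125]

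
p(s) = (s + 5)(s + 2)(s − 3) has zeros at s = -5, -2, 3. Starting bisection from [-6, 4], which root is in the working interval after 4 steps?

m = -1, p(m) = -16 (−); new bracket [-1, 4]
m = 1.5, p(m) = -34.125 (−); new bracket [1.5, 4]
m = 2.75, p(m) = -9.203125 (−); new bracket [2.75, 4]
m = 3.375, p(m) = 16.8809 (+); new bracket [2.75, 3.375]

3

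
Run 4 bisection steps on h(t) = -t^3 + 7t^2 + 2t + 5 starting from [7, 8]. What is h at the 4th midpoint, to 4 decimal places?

m = 7.5, h(m) = -8.125 (−); new bracket [7, 7.5]
m = 7.25, h(m) = 6.359375 (+); new bracket [7.25, 7.5]
m = 7.375, h(m) = -0.646484 (−); new bracket [7.25, 7.375]
m = 7.3125, h(m) = 2.9148 (+); new bracket [7.3125, 7.375]

2.9148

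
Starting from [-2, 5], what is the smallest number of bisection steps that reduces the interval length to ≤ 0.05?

8

Width after n steps is 7/2^n. Need 2^n ≥ 7/0.05 = 140.
2^7 = 128 < 140 ≤ 2^8 = 256, so n = 8.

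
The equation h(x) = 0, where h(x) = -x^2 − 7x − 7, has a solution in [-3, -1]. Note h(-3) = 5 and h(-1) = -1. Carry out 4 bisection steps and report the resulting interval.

x = -2 gives h = 3, positive; keep [-2, -1]
x = -1.5 gives h = 1.25, positive; keep [-1.5, -1]
x = -1.25 gives h = 0.1875, positive; keep [-1.25, -1]
x = -1.125 gives h = -0.3906, negative; keep [-1.25, -1.125]

[-1.25, -1.125]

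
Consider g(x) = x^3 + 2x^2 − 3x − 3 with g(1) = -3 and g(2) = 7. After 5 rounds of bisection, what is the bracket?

[1.4375, 1.46875]

midpoint 1.5: g = 0.375 > 0 → [1, 1.5]
midpoint 1.25: g = -1.671875 < 0 → [1.25, 1.5]
midpoint 1.375: g = -0.744141 < 0 → [1.375, 1.5]
midpoint 1.4375: g = -0.2092 < 0 → [1.4375, 1.5]
midpoint 1.46875: g = 0.0766 > 0 → [1.4375, 1.46875]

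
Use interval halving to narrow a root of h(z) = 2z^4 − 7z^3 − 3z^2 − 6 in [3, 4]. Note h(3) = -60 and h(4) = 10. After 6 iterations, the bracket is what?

[3.921875, 3.9375]

z = 3.5 gives h = -42.75, negative; keep [3.5, 4]
z = 3.75 gives h = -21.820312, negative; keep [3.75, 4]
z = 3.875 gives h = -7.407715, negative; keep [3.875, 4]
z = 3.9375 gives h = 0.9041, positive; keep [3.875, 3.9375]
z = 3.90625 gives h = -3.3476, negative; keep [3.90625, 3.9375]
z = 3.921875 gives h = -1.246, negative; keep [3.921875, 3.9375]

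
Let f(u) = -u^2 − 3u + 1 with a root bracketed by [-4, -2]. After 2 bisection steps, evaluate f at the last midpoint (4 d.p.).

midpoint -3: f = 1 > 0 → [-4, -3]
midpoint -3.5: f = -0.75 < 0 → [-3.5, -3]

-0.7500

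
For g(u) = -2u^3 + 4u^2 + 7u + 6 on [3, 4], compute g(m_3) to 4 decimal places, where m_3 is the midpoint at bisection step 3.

-1.6992

m = 3.5, g(m) = -6.25 (−); new bracket [3, 3.5]
m = 3.25, g(m) = 2.34375 (+); new bracket [3.25, 3.5]
m = 3.375, g(m) = -1.699219 (−); new bracket [3.25, 3.375]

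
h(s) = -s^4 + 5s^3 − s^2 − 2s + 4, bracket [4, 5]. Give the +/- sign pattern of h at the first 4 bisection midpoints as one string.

s = 4.5 gives h = 20.3125, positive; keep [4.5, 5]
s = 4.75 gives h = -1.269531, negative; keep [4.5, 4.75]
s = 4.625 gives h = 10.45874, positive; keep [4.625, 4.75]
s = 4.6875 gives h = 4.8389, positive; keep [4.6875, 4.75]

+-++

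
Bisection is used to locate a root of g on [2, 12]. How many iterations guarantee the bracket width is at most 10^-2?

Width after n steps is 10/2^n. Need 2^n ≥ 10/10^-2 = 1000.
2^9 = 512 < 1000 ≤ 2^10 = 1024, so n = 10.

10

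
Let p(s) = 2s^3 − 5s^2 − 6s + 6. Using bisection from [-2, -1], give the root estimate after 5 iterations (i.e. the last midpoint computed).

-1.34375

m = -1.5, p(m) = -3 (−); new bracket [-1.5, -1]
m = -1.25, p(m) = 1.78125 (+); new bracket [-1.5, -1.25]
m = -1.375, p(m) = -0.402344 (−); new bracket [-1.375, -1.25]
m = -1.3125, p(m) = 0.7397 (+); new bracket [-1.375, -1.3125]
m = -1.34375, p(m) = 0.1815 (+); new bracket [-1.375, -1.34375]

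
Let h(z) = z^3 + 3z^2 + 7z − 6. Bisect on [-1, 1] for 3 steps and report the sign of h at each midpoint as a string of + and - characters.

h(0) = -6 < 0, so the root lies in [0, 1]
h(0.5) = -1.625 < 0, so the root lies in [0.5, 1]
h(0.75) = 1.359375 > 0, so the root lies in [0.5, 0.75]

--+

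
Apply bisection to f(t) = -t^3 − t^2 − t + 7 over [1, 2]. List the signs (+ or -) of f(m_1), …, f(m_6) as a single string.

-+++++

f(1.5) = -0.125 < 0, so the root lies in [1, 1.5]
f(1.25) = 2.234375 > 0, so the root lies in [1.25, 1.5]
f(1.375) = 1.134766 > 0, so the root lies in [1.375, 1.5]
f(1.4375) = 0.5256 > 0, so the root lies in [1.4375, 1.5]
f(1.46875) = 0.2056 > 0, so the root lies in [1.46875, 1.5]
f(1.484375) = 0.0416 > 0, so the root lies in [1.484375, 1.5]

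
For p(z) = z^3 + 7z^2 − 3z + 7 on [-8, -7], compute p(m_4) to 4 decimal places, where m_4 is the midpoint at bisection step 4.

m = -7.5, p(m) = 1.375 (+); new bracket [-8, -7.5]
m = -7.75, p(m) = -14.796875 (−); new bracket [-7.75, -7.5]
m = -7.625, p(m) = -6.462891 (−); new bracket [-7.625, -7.5]
m = -7.5625, p(m) = -2.4827 (−); new bracket [-7.5625, -7.5]

-2.4827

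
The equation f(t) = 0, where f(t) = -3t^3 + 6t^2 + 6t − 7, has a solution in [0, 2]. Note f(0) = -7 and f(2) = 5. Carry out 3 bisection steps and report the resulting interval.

[0.75, 1]

f(1) = 2 > 0, so the root lies in [0, 1]
f(0.5) = -2.875 < 0, so the root lies in [0.5, 1]
f(0.75) = -0.390625 < 0, so the root lies in [0.75, 1]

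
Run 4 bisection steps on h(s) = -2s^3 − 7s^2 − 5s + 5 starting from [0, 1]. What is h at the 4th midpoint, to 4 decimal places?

-0.3833

m = 0.5, h(m) = 0.5 (+); new bracket [0.5, 1]
m = 0.75, h(m) = -3.53125 (−); new bracket [0.5, 0.75]
m = 0.625, h(m) = -1.347656 (−); new bracket [0.5, 0.625]
m = 0.5625, h(m) = -0.3833 (−); new bracket [0.5, 0.5625]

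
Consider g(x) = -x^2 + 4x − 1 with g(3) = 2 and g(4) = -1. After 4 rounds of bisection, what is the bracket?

m = 3.5, g(m) = 0.75 (+); new bracket [3.5, 4]
m = 3.75, g(m) = -0.0625 (−); new bracket [3.5, 3.75]
m = 3.625, g(m) = 0.359375 (+); new bracket [3.625, 3.75]
m = 3.6875, g(m) = 0.1523 (+); new bracket [3.6875, 3.75]

[3.6875, 3.75]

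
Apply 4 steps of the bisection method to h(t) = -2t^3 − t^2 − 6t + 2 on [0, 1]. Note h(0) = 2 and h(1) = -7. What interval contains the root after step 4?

[0.25, 0.3125]

midpoint 0.5: h = -1.5 < 0 → [0, 0.5]
midpoint 0.25: h = 0.40625 > 0 → [0.25, 0.5]
midpoint 0.375: h = -0.496094 < 0 → [0.25, 0.375]
midpoint 0.3125: h = -0.0337 < 0 → [0.25, 0.3125]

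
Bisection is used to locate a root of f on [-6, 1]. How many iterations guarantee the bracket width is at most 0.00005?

18

Width after n steps is 7/2^n. Need 2^n ≥ 7/0.00005 = 140000.
2^17 = 131072 < 140000 ≤ 2^18 = 262144, so n = 18.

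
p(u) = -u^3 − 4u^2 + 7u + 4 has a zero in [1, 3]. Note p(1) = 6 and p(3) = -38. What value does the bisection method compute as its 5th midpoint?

midpoint 2: p = -6 < 0 → [1, 2]
midpoint 1.5: p = 2.125 > 0 → [1.5, 2]
midpoint 1.75: p = -1.359375 < 0 → [1.5, 1.75]
midpoint 1.625: p = 0.5215 > 0 → [1.625, 1.75]
midpoint 1.6875: p = -0.3835 < 0 → [1.625, 1.6875]

1.6875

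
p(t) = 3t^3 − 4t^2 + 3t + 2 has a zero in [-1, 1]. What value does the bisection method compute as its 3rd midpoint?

-0.25

t = 0 gives p = 2, positive; keep [-1, 0]
t = -0.5 gives p = -0.875, negative; keep [-0.5, 0]
t = -0.25 gives p = 0.953125, positive; keep [-0.5, -0.25]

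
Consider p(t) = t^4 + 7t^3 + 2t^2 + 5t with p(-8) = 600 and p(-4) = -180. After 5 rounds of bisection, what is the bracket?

p(-6) = -174 < 0, so the root lies in [-8, -6]
p(-7) = 63 > 0, so the root lies in [-7, -6]
p(-6.5) = -85.3125 < 0, so the root lies in [-7, -6.5]
p(-6.75) = -19.5117 < 0, so the root lies in [-7, -6.75]
p(-6.875) = 19.5374 > 0, so the root lies in [-6.875, -6.75]

[-6.875, -6.75]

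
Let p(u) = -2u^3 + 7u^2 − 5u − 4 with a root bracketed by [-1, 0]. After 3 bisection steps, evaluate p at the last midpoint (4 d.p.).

m = -0.5, p(m) = 0.5 (+); new bracket [-0.5, 0]
m = -0.25, p(m) = -2.28125 (−); new bracket [-0.5, -0.25]
m = -0.375, p(m) = -1.035156 (−); new bracket [-0.5, -0.375]

-1.0352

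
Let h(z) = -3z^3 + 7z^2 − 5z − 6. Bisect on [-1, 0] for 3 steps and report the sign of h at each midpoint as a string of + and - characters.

z = -0.5 gives h = -1.375, negative; keep [-1, -0.5]
z = -0.75 gives h = 2.953125, positive; keep [-0.75, -0.5]
z = -0.625 gives h = 0.591797, positive; keep [-0.625, -0.5]

-++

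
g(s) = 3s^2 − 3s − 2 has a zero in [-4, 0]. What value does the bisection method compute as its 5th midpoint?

s = -2 gives g = 16, positive; keep [-2, 0]
s = -1 gives g = 4, positive; keep [-1, 0]
s = -0.5 gives g = 0.25, positive; keep [-0.5, 0]
s = -0.25 gives g = -1.0625, negative; keep [-0.5, -0.25]
s = -0.375 gives g = -0.4531, negative; keep [-0.5, -0.375]

-0.375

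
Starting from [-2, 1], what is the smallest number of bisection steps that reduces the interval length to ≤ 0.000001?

Width after n steps is 3/2^n. Need 2^n ≥ 3/0.000001 = 3000000.
2^21 = 2097152 < 3000000 ≤ 2^22 = 4194304, so n = 22.

22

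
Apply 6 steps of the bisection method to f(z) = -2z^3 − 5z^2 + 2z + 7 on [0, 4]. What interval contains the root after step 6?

m = 2, f(m) = -25 (−); new bracket [0, 2]
m = 1, f(m) = 2 (+); new bracket [1, 2]
m = 1.5, f(m) = -8 (−); new bracket [1, 1.5]
m = 1.25, f(m) = -2.2188 (−); new bracket [1, 1.25]
m = 1.125, f(m) = 0.0742 (+); new bracket [1.125, 1.25]
m = 1.1875, f(m) = -1.0249 (−); new bracket [1.125, 1.1875]

[1.125, 1.1875]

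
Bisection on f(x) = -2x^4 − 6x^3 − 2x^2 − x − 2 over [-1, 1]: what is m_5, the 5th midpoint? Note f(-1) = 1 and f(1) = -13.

-0.8125

f(0) = -2 < 0, so the root lies in [-1, 0]
f(-0.5) = -1.375 < 0, so the root lies in [-1, -0.5]
f(-0.75) = -0.476562 < 0, so the root lies in [-1, -0.75]
f(-0.875) = 0.1909 > 0, so the root lies in [-0.875, -0.75]
f(-0.8125) = -0.1612 < 0, so the root lies in [-0.875, -0.8125]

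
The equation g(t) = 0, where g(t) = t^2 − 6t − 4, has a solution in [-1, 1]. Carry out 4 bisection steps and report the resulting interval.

[-0.625, -0.5]

t = 0 gives g = -4, negative; keep [-1, 0]
t = -0.5 gives g = -0.75, negative; keep [-1, -0.5]
t = -0.75 gives g = 1.0625, positive; keep [-0.75, -0.5]
t = -0.625 gives g = 0.1406, positive; keep [-0.625, -0.5]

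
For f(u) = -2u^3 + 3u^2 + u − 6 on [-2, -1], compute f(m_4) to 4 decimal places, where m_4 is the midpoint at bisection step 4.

0.3921

midpoint -1.5: f = 6 > 0 → [-1.5, -1]
midpoint -1.25: f = 1.34375 > 0 → [-1.25, -1]
midpoint -1.125: f = -0.480469 < 0 → [-1.25, -1.125]
midpoint -1.1875: f = 0.3921 > 0 → [-1.1875, -1.125]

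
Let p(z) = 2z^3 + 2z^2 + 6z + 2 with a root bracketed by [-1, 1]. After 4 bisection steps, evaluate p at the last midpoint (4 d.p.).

-0.0742

p(0) = 2 > 0, so the root lies in [-1, 0]
p(-0.5) = -0.75 < 0, so the root lies in [-0.5, 0]
p(-0.25) = 0.59375 > 0, so the root lies in [-0.5, -0.25]
p(-0.375) = -0.0742 < 0, so the root lies in [-0.375, -0.25]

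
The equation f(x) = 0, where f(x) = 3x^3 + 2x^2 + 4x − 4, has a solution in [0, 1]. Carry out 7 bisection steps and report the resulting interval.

m = 0.5, f(m) = -1.125 (−); new bracket [0.5, 1]
m = 0.75, f(m) = 1.390625 (+); new bracket [0.5, 0.75]
m = 0.625, f(m) = 0.013672 (+); new bracket [0.5, 0.625]
m = 0.5625, f(m) = -0.5833 (−); new bracket [0.5625, 0.625]
m = 0.59375, f(m) = -0.292 (−); new bracket [0.59375, 0.625]
m = 0.609375, f(m) = -0.141 (−); new bracket [0.609375, 0.625]
m = 0.6171875, f(m) = -0.0641 (−); new bracket [0.6171875, 0.625]

[0.6171875, 0.625]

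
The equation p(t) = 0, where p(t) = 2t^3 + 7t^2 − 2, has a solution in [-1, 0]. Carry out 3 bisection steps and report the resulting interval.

[-0.625, -0.5]

m = -0.5, p(m) = -0.5 (−); new bracket [-1, -0.5]
m = -0.75, p(m) = 1.09375 (+); new bracket [-0.75, -0.5]
m = -0.625, p(m) = 0.246094 (+); new bracket [-0.625, -0.5]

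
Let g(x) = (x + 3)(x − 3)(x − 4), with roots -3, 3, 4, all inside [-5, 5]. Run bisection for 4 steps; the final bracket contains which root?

m = 0, g(m) = 36 (+); new bracket [-5, 0]
m = -2.5, g(m) = 17.875 (+); new bracket [-5, -2.5]
m = -3.75, g(m) = -39.234375 (−); new bracket [-3.75, -2.5]
m = -3.125, g(m) = -5.4551 (−); new bracket [-3.125, -2.5]

-3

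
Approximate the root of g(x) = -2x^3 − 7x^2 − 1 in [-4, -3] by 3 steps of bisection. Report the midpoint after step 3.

x = -3.5 gives g = -1, negative; keep [-4, -3.5]
x = -3.75 gives g = 6.03125, positive; keep [-3.75, -3.5]
x = -3.625 gives g = 2.285156, positive; keep [-3.625, -3.5]

-3.625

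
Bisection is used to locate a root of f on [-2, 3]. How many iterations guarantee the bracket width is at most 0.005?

Width after n steps is 5/2^n. Need 2^n ≥ 5/0.005 = 1000.
2^9 = 512 < 1000 ≤ 2^10 = 1024, so n = 10.

10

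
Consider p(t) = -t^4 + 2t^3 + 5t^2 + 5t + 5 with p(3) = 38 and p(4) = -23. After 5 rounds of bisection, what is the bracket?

m = 3.5, p(m) = 19.4375 (+); new bracket [3.5, 4]
m = 3.75, p(m) = 1.777344 (+); new bracket [3.75, 4]
m = 3.875, p(m) = -9.644775 (−); new bracket [3.75, 3.875]
m = 3.8125, p(m) = -3.7019 (−); new bracket [3.75, 3.8125]
m = 3.78125, p(m) = -0.9055 (−); new bracket [3.75, 3.78125]

[3.75, 3.78125]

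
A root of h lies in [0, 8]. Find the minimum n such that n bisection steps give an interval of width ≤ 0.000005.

21

Width after n steps is 8/2^n. Need 2^n ≥ 8/0.000005 = 1600000.
2^20 = 1048576 < 1600000 ≤ 2^21 = 2097152, so n = 21.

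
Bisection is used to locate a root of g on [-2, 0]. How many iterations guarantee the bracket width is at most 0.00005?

16

Width after n steps is 2/2^n. Need 2^n ≥ 2/0.00005 = 40000.
2^15 = 32768 < 40000 ≤ 2^16 = 65536, so n = 16.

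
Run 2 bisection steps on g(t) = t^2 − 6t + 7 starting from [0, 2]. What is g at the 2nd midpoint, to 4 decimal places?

0.2500

m = 1, g(m) = 2 (+); new bracket [1, 2]
m = 1.5, g(m) = 0.25 (+); new bracket [1.5, 2]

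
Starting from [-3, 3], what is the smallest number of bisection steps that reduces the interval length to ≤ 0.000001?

23

Width after n steps is 6/2^n. Need 2^n ≥ 6/0.000001 = 6000000.
2^22 = 4194304 < 6000000 ≤ 2^23 = 8388608, so n = 23.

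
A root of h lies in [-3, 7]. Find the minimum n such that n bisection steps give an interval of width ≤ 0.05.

Width after n steps is 10/2^n. Need 2^n ≥ 10/0.05 = 200.
2^7 = 128 < 200 ≤ 2^8 = 256, so n = 8.

8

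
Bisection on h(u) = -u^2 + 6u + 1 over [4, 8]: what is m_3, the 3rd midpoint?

6.5

h(6) = 1 > 0, so the root lies in [6, 8]
h(7) = -6 < 0, so the root lies in [6, 7]
h(6.5) = -2.25 < 0, so the root lies in [6, 6.5]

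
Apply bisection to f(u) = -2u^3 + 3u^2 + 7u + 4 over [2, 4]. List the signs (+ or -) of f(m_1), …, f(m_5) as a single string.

-+++-

f(3) = -2 < 0, so the root lies in [2, 3]
f(2.5) = 9 > 0, so the root lies in [2.5, 3]
f(2.75) = 4.34375 > 0, so the root lies in [2.75, 3]
f(2.875) = 1.3945 > 0, so the root lies in [2.875, 3]
f(2.9375) = -0.2456 < 0, so the root lies in [2.875, 2.9375]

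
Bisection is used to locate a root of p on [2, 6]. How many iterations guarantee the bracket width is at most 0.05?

7

Width after n steps is 4/2^n. Need 2^n ≥ 4/0.05 = 80.
2^6 = 64 < 80 ≤ 2^7 = 128, so n = 7.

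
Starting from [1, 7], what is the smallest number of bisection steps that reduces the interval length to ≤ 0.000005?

Width after n steps is 6/2^n. Need 2^n ≥ 6/0.000005 = 1200000.
2^20 = 1048576 < 1200000 ≤ 2^21 = 2097152, so n = 21.

21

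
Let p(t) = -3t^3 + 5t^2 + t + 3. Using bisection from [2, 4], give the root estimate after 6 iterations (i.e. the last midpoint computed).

m = 3, p(m) = -30 (−); new bracket [2, 3]
m = 2.5, p(m) = -10.125 (−); new bracket [2, 2.5]
m = 2.25, p(m) = -3.609375 (−); new bracket [2, 2.25]
m = 2.125, p(m) = -1.084 (−); new bracket [2, 2.125]
m = 2.0625, p(m) = 0.011 (+); new bracket [2.0625, 2.125]
m = 2.09375, p(m) = -0.523 (−); new bracket [2.0625, 2.09375]

2.09375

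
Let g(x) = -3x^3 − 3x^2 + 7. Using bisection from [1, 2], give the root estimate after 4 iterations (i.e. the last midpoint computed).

1.0625

x = 1.5 gives g = -9.875, negative; keep [1, 1.5]
x = 1.25 gives g = -3.546875, negative; keep [1, 1.25]
x = 1.125 gives g = -1.068359, negative; keep [1, 1.125]
x = 1.0625 gives g = 0.0149, positive; keep [1.0625, 1.125]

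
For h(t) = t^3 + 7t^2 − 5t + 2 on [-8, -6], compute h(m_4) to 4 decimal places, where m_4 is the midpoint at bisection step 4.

h(-7) = 37 > 0, so the root lies in [-8, -7]
h(-7.5) = 11.375 > 0, so the root lies in [-8, -7.5]
h(-7.75) = -4.296875 < 0, so the root lies in [-7.75, -7.5]
h(-7.625) = 3.7871 > 0, so the root lies in [-7.75, -7.625]

3.7871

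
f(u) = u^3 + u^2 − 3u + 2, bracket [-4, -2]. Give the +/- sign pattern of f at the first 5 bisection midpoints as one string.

-+---

m = -3, f(m) = -7 (−); new bracket [-3, -2]
m = -2.5, f(m) = 0.125 (+); new bracket [-3, -2.5]
m = -2.75, f(m) = -2.984375 (−); new bracket [-2.75, -2.5]
m = -2.625, f(m) = -1.3223 (−); new bracket [-2.625, -2.5]
m = -2.5625, f(m) = -0.5725 (−); new bracket [-2.5625, -2.5]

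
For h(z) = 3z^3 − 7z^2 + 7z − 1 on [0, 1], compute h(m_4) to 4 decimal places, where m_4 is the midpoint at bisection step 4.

0.0862

h(0.5) = 1.125 > 0, so the root lies in [0, 0.5]
h(0.25) = 0.359375 > 0, so the root lies in [0, 0.25]
h(0.125) = -0.228516 < 0, so the root lies in [0.125, 0.25]
h(0.1875) = 0.0862 > 0, so the root lies in [0.125, 0.1875]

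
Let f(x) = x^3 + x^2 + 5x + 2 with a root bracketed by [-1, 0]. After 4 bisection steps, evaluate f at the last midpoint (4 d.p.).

midpoint -0.5: f = -0.375 < 0 → [-0.5, 0]
midpoint -0.25: f = 0.796875 > 0 → [-0.5, -0.25]
midpoint -0.375: f = 0.212891 > 0 → [-0.5, -0.375]
midpoint -0.4375: f = -0.0798 < 0 → [-0.4375, -0.375]

-0.0798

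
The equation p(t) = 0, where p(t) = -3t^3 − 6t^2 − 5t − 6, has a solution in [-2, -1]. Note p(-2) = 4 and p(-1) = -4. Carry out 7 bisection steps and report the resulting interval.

p(-1.5) = -1.875 < 0, so the root lies in [-2, -1.5]
p(-1.75) = 0.453125 > 0, so the root lies in [-1.75, -1.5]
p(-1.625) = -0.845703 < 0, so the root lies in [-1.75, -1.625]
p(-1.6875) = -0.2322 < 0, so the root lies in [-1.75, -1.6875]
p(-1.71875) = 0.1012 > 0, so the root lies in [-1.71875, -1.6875]
p(-1.703125) = -0.0678 < 0, so the root lies in [-1.71875, -1.703125]
p(-1.7109375) = 0.0162 > 0, so the root lies in [-1.7109375, -1.703125]

[-1.7109375, -1.703125]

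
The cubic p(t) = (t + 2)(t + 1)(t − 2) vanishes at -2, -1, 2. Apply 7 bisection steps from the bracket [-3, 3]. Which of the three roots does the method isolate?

2

p(0) = -4 < 0, so the root lies in [0, 3]
p(1.5) = -4.375 < 0, so the root lies in [1.5, 3]
p(2.25) = 3.453125 > 0, so the root lies in [1.5, 2.25]
p(1.875) = -1.3926 < 0, so the root lies in [1.875, 2.25]
p(2.0625) = 0.7776 > 0, so the root lies in [1.875, 2.0625]
p(1.96875) = -0.3682 < 0, so the root lies in [1.96875, 2.0625]
p(2.015625) = 0.1892 > 0, so the root lies in [1.96875, 2.015625]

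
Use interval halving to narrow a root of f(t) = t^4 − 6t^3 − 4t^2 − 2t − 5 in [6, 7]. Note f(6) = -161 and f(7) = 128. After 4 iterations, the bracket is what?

t = 6.5 gives f = -49.6875, negative; keep [6.5, 7]
t = 6.75 gives f = 29.910156, positive; keep [6.5, 6.75]
t = 6.625 gives f = -12.077881, negative; keep [6.625, 6.75]
t = 6.6875 gives f = 8.3538, positive; keep [6.625, 6.6875]

[6.625, 6.6875]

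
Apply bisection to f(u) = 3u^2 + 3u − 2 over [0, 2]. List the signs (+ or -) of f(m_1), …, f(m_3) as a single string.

++-

m = 1, f(m) = 4 (+); new bracket [0, 1]
m = 0.5, f(m) = 0.25 (+); new bracket [0, 0.5]
m = 0.25, f(m) = -1.0625 (−); new bracket [0.25, 0.5]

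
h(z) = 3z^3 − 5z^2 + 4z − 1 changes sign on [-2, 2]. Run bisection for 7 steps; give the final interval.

midpoint 0: h = -1 < 0 → [0, 2]
midpoint 1: h = 1 > 0 → [0, 1]
midpoint 0.5: h = 0.125 > 0 → [0, 0.5]
midpoint 0.25: h = -0.2656 < 0 → [0.25, 0.5]
midpoint 0.375: h = -0.0449 < 0 → [0.375, 0.5]
midpoint 0.4375: h = 0.0442 > 0 → [0.375, 0.4375]
midpoint 0.40625: h = 0.0009 > 0 → [0.375, 0.40625]

[0.375, 0.40625]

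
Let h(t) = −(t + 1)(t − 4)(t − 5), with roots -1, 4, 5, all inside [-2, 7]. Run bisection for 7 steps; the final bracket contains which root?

-1

t = 2.5 gives h = -13.125, negative; keep [-2, 2.5]
t = 0.25 gives h = -22.265625, negative; keep [-2, 0.25]
t = -0.875 gives h = -3.580078, negative; keep [-2, -0.875]
t = -1.4375 gives h = 15.3142, positive; keep [-1.4375, -0.875]
t = -1.15625 gives h = 4.9599, positive; keep [-1.15625, -0.875]
t = -1.015625 gives h = 0.4714, positive; keep [-1.015625, -0.875]
t = -0.9453125 gives h = -1.6079, negative; keep [-1.015625, -0.9453125]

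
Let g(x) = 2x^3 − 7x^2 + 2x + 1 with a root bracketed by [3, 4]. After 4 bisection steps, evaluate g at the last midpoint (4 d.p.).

x = 3.5 gives g = 8, positive; keep [3, 3.5]
x = 3.25 gives g = 2.21875, positive; keep [3, 3.25]
x = 3.125 gives g = -0.074219, negative; keep [3.125, 3.25]
x = 3.1875 gives g = 1.0249, positive; keep [3.125, 3.1875]

1.0249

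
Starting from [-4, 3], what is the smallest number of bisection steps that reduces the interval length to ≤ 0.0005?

Width after n steps is 7/2^n. Need 2^n ≥ 7/0.0005 = 14000.
2^13 = 8192 < 14000 ≤ 2^14 = 16384, so n = 14.

14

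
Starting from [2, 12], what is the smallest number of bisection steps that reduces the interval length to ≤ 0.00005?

Width after n steps is 10/2^n. Need 2^n ≥ 10/0.00005 = 200000.
2^17 = 131072 < 200000 ≤ 2^18 = 262144, so n = 18.

18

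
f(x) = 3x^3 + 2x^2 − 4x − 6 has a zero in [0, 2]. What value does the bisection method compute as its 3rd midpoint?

1.25

m = 1, f(m) = -5 (−); new bracket [1, 2]
m = 1.5, f(m) = 2.625 (+); new bracket [1, 1.5]
m = 1.25, f(m) = -2.015625 (−); new bracket [1.25, 1.5]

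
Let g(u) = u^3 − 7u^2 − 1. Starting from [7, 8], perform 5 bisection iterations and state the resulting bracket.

midpoint 7.5: g = 27.125 > 0 → [7, 7.5]
midpoint 7.25: g = 12.140625 > 0 → [7, 7.25]
midpoint 7.125: g = 5.345703 > 0 → [7, 7.125]
midpoint 7.0625: g = 2.1174 > 0 → [7, 7.0625]
midpoint 7.03125: g = 0.545 > 0 → [7, 7.03125]

[7, 7.03125]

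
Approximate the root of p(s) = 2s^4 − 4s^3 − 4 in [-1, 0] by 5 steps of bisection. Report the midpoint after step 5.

m = -0.5, p(m) = -3.375 (−); new bracket [-1, -0.5]
m = -0.75, p(m) = -1.679688 (−); new bracket [-1, -0.75]
m = -0.875, p(m) = -0.147949 (−); new bracket [-1, -0.875]
m = -0.9375, p(m) = 0.8409 (+); new bracket [-0.9375, -0.875]
m = -0.90625, p(m) = 0.3262 (+); new bracket [-0.90625, -0.875]

-0.90625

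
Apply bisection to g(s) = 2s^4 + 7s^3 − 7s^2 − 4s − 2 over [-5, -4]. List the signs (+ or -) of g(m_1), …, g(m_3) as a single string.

s = -4.5 gives g = 56.5, positive; keep [-4.5, -4]
s = -4.25 gives g = 3.710938, positive; keep [-4.25, -4]
s = -4.125 gives g = -16.872559, negative; keep [-4.25, -4.125]

++-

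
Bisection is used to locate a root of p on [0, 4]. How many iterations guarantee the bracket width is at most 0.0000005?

23

Width after n steps is 4/2^n. Need 2^n ≥ 4/0.0000005 = 8000000.
2^22 = 4194304 < 8000000 ≤ 2^23 = 8388608, so n = 23.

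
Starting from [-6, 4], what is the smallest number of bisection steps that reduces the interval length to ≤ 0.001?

14

Width after n steps is 10/2^n. Need 2^n ≥ 10/0.001 = 10000.
2^13 = 8192 < 10000 ≤ 2^14 = 16384, so n = 14.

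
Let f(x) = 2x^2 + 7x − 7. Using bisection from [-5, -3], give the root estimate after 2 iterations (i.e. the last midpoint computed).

f(-4) = -3 < 0, so the root lies in [-5, -4]
f(-4.5) = 2 > 0, so the root lies in [-4.5, -4]

-4.5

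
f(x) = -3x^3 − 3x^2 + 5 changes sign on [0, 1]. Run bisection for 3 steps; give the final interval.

[0.875, 1]

f(0.5) = 3.875 > 0, so the root lies in [0.5, 1]
f(0.75) = 2.046875 > 0, so the root lies in [0.75, 1]
f(0.875) = 0.693359 > 0, so the root lies in [0.875, 1]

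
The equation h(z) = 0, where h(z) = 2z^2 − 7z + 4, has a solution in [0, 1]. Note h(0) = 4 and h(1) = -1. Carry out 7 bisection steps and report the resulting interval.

z = 0.5 gives h = 1, positive; keep [0.5, 1]
z = 0.75 gives h = -0.125, negative; keep [0.5, 0.75]
z = 0.625 gives h = 0.40625, positive; keep [0.625, 0.75]
z = 0.6875 gives h = 0.1328, positive; keep [0.6875, 0.75]
z = 0.71875 gives h = 0.002, positive; keep [0.71875, 0.75]
z = 0.734375 gives h = -0.062, negative; keep [0.71875, 0.734375]
z = 0.7265625 gives h = -0.0302, negative; keep [0.71875, 0.7265625]

[0.71875, 0.7265625]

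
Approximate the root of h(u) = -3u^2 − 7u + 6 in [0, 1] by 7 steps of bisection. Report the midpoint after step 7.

h(0.5) = 1.75 > 0, so the root lies in [0.5, 1]
h(0.75) = -0.9375 < 0, so the root lies in [0.5, 0.75]
h(0.625) = 0.453125 > 0, so the root lies in [0.625, 0.75]
h(0.6875) = -0.2305 < 0, so the root lies in [0.625, 0.6875]
h(0.65625) = 0.1143 > 0, so the root lies in [0.65625, 0.6875]
h(0.671875) = -0.0574 < 0, so the root lies in [0.65625, 0.671875]
h(0.6640625) = 0.0286 > 0, so the root lies in [0.6640625, 0.671875]

0.6640625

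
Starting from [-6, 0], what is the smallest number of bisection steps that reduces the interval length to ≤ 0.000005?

Width after n steps is 6/2^n. Need 2^n ≥ 6/0.000005 = 1200000.
2^20 = 1048576 < 1200000 ≤ 2^21 = 2097152, so n = 21.

21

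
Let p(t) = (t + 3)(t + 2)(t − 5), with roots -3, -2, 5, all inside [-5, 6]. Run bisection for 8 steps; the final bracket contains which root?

m = 0.5, p(m) = -39.375 (−); new bracket [0.5, 6]
m = 3.25, p(m) = -57.421875 (−); new bracket [3.25, 6]
m = 4.625, p(m) = -18.943359 (−); new bracket [4.625, 6]
m = 5.3125, p(m) = 18.9954 (+); new bracket [4.625, 5.3125]
m = 4.96875, p(m) = -1.7354 (−); new bracket [4.96875, 5.3125]
m = 5.140625, p(m) = 8.1744 (+); new bracket [4.96875, 5.140625]
m = 5.0546875, p(m) = 3.1075 (+); new bracket [4.96875, 5.0546875]
m = 5.01171875, p(m) = 0.6583 (+); new bracket [4.96875, 5.01171875]

5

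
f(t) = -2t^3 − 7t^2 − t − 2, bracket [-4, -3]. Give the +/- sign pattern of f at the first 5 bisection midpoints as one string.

m = -3.5, f(m) = 1.5 (+); new bracket [-3.5, -3]
m = -3.25, f(m) = -4.03125 (−); new bracket [-3.5, -3.25]
m = -3.375, f(m) = -1.472656 (−); new bracket [-3.5, -3.375]
m = -3.4375, f(m) = -0.0396 (−); new bracket [-3.5, -3.4375]
m = -3.46875, f(m) = 0.7167 (+); new bracket [-3.46875, -3.4375]

+---+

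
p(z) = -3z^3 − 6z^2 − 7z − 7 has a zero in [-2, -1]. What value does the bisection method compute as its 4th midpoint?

z = -1.5 gives p = 0.125, positive; keep [-1.5, -1]
z = -1.25 gives p = -1.765625, negative; keep [-1.5, -1.25]
z = -1.375 gives p = -0.919922, negative; keep [-1.5, -1.375]
z = -1.4375 gives p = -0.4246, negative; keep [-1.5, -1.4375]

-1.4375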